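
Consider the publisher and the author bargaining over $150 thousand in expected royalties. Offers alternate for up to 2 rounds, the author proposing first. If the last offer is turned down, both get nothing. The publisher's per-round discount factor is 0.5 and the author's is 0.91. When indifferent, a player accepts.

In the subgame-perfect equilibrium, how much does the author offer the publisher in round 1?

75

Solve by backward induction from round 2.
Round 2 (the publisher proposes): the author will accept anything ≥ 0, so the publisher offers 0 and keeps 150.
Round 1 (the author proposes): the publisher can get 150 next round, worth 0.5 × 150 = 75 now. The author offers 75 and keeps 150 − 75 = 75.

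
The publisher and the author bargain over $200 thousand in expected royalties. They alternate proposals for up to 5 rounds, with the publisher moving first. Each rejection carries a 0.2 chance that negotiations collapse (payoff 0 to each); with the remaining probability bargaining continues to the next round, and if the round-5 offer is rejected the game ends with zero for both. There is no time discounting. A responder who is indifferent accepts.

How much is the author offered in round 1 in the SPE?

Round 5 (the publisher proposes): rejection yields 0 for the author; the publisher offers 0 and keeps 200.
Round 4 (the author proposes): rejecting gives the publisher an expected 0.8 × 200 = 160; the author offers that and keeps 40.
Round 3 (the publisher proposes): rejecting gives the author an expected 0.8 × 40 = 32, so the publisher offers 32, keeping 168.
Round 2 (the author proposes): rejecting gives the publisher an expected 0.8 × 168 = 134.4; the author offers that and keeps 65.6.
Round 1 (the publisher proposes): rejecting gives the author an expected 0.8 × 65.6 = 52.48, so the publisher offers 52.48, keeping 147.52.

52.48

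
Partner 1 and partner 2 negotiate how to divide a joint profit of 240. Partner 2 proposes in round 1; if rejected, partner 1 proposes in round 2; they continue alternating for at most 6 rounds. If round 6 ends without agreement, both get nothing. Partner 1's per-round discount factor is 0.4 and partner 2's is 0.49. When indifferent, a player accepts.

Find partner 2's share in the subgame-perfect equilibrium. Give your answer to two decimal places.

Round 6 (partner 1 proposes): partner 2 will accept anything ≥ 0, so partner 1 offers 0 and keeps 240.
Round 5 (partner 2 proposes): partner 1 can get 240 next round, worth 0.4 × 240 = 96 now, so partner 2 offers 96, keeping 144.
Round 4 (partner 1 proposes): partner 2 can get 144 next round, worth 0.49 × 144 = 70.56 now, so partner 1 offers 70.56, keeping 169.44.
Round 3 (partner 2 proposes): partner 1 can get 169.44 next round, worth 0.4 × 169.44 = 67.776 now; partner 2 offers that and keeps 172.224.
Round 2 (partner 1 proposes): partner 2 can get 172.224 next round, worth 0.49 × 172.224 = 84.38976 now; partner 1 offers that and keeps 155.61024.
Round 1 (partner 2 proposes): partner 1 can get 155.61024 next round, worth 0.4 × 155.61024 = 62.244096 now. Partner 2 offers 62.244096 and keeps 240 − 62.244096 = 177.755904.

177.76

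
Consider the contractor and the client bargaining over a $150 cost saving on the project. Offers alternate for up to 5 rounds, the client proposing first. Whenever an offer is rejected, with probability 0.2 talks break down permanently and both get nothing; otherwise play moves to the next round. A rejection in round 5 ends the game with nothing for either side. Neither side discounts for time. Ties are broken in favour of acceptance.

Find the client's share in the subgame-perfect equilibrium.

By backward induction:
Round 5 (the client proposes): the contractor will accept anything ≥ 0, so the client offers 0 and keeps 150.
Round 4 (the contractor proposes): rejecting gives the client an expected 0.8 × 150 = 120. The contractor offers 120 and keeps 150 − 120 = 30.
Round 3 (the client proposes): rejecting gives the contractor an expected 0.8 × 30 = 24, so the client offers 24, keeping 126.
Round 2 (the contractor proposes): rejecting gives the client an expected 0.8 × 126 = 100.8, so the contractor offers 100.8, keeping 49.2.
Round 1 (the client proposes): rejecting gives the contractor an expected 0.8 × 49.2 = 39.36, so the client offers 39.36, keeping 110.64.

110.64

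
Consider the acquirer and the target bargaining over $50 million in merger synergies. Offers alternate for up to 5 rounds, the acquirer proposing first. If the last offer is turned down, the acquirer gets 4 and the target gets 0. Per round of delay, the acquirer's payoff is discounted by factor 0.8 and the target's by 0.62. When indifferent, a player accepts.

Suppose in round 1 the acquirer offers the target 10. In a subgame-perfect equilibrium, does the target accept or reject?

Work out the target's continuation value if the offer is rejected.
Round 5 (the acquirer proposes): rejection yields 0 for the target; the acquirer offers 0 and keeps 50.
Round 4 (the target proposes): the acquirer can get 50 next round, worth 0.8 × 50 = 40 now. The target offers 40 and keeps 50 − 40 = 10.
Round 3 (the acquirer proposes): the target can get 10 next round, worth 0.62 × 10 = 6.2 now; the acquirer offers that and keeps 43.8.
Round 2 (the target proposes): the acquirer can get 43.8 next round, worth 0.8 × 43.8 = 35.04 now, so the target offers 35.04, keeping 14.96.
So by rejecting in round 1, the target gets 14.96 next round, worth 0.62 × 14.96 = 9.2752 now.
Offer 10 ≥ 9.2752, so the target accepts.

Accept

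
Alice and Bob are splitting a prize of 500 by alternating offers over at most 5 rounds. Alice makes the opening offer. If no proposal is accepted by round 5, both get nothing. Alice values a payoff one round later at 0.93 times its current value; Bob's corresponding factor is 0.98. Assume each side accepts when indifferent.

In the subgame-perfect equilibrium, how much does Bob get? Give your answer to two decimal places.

By backward induction:
Round 5 (Alice proposes): rejection yields 0 for Bob; Alice offers 0 and keeps 500.
Round 4 (Bob proposes): Alice can get 500 next round, worth 0.93 × 500 = 465 now. Bob offers 465 and keeps 500 − 465 = 35.
Round 3 (Alice proposes): Bob can get 35 next round, worth 0.98 × 35 = 34.3 now; Alice offers that and keeps 465.7.
Round 2 (Bob proposes): Alice can get 465.7 next round, worth 0.93 × 465.7 = 433.101 now; Bob offers that and keeps 66.899.
Round 1 (Alice proposes): Bob can get 66.899 next round, worth 0.98 × 66.899 = 65.56102 now. Alice offers 65.56102 and keeps 500 − 65.56102 = 434.43898.

65.56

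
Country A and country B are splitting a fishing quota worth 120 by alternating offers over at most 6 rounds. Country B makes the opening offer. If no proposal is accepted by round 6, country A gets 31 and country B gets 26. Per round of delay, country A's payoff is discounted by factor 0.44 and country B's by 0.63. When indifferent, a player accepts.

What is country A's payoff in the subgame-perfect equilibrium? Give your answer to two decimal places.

Round 6 (country A proposes): country B gets 26 if talks fail, so country A offers 26 and keeps 94.
Round 5 (country B proposes): country A can get 94 next round, worth 0.44 × 94 = 41.36 now, so country B offers 41.36, keeping 78.64.
Round 4 (country A proposes): country B can get 78.64 next round, worth 0.63 × 78.64 = 49.5432 now. Country A offers 49.5432 and keeps 120 − 49.5432 = 70.4568.
Round 3 (country B proposes): country A can get 70.4568 next round, worth 0.44 × 70.4568 = 31.000992 now; country B offers that and keeps 88.999008.
Round 2 (country A proposes): country B can get 88.999008 next round, worth 0.63 × 88.999008 = 56.06937504 now. Country A offers 56.06937504 and keeps 120 − 56.06937504 = 63.93062496.
Round 1 (country B proposes): country A can get 63.93062496 next round, worth 0.44 × 63.93062496 = 28.1294749824 now; country B offers that and keeps 91.8705250176.

28.13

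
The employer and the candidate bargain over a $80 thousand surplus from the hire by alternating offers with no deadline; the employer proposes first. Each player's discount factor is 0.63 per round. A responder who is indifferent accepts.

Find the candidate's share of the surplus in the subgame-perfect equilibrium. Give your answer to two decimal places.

30.92

When the employer proposes, the candidate accepts any offer worth at least 0.63 times what the candidate would get by proposing next round; and vice versa.
This gives x = 80 − 0.63y and y = 80 − 0.63x, where x and y are each side's share when it proposes.
Hence (1 − 0.63·0.63)x = 80(1 − 0.63), i.e. 0.6031·x = 29.6.
x ≈ 49.0798; the candidate's share is 80 − x ≈ 30.9202.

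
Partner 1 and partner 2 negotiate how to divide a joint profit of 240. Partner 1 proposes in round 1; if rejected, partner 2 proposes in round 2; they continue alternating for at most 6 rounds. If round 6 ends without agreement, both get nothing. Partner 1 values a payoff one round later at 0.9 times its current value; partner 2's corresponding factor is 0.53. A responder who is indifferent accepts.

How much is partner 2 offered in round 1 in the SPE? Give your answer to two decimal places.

47.73

By backward induction:
Round 6 (partner 2 proposes): rejection yields 0 for partner 1; partner 2 offers 0 and keeps 240.
Round 5 (partner 1 proposes): partner 2 can get 240 next round, worth 0.53 × 240 = 127.2 now; partner 1 offers that and keeps 112.8.
Round 4 (partner 2 proposes): partner 1 can get 112.8 next round, worth 0.9 × 112.8 = 101.52 now, so partner 2 offers 101.52, keeping 138.48.
Round 3 (partner 1 proposes): partner 2 can get 138.48 next round, worth 0.53 × 138.48 = 73.3944 now; partner 1 offers that and keeps 166.6056.
Round 2 (partner 2 proposes): partner 1 can get 166.6056 next round, worth 0.9 × 166.6056 = 149.94504 now; partner 2 offers that and keeps 90.05496.
Round 1 (partner 1 proposes): partner 2 can get 90.05496 next round, worth 0.53 × 90.05496 = 47.7291288 now. Partner 1 offers 47.7291288 and keeps 240 − 47.7291288 = 192.2708712.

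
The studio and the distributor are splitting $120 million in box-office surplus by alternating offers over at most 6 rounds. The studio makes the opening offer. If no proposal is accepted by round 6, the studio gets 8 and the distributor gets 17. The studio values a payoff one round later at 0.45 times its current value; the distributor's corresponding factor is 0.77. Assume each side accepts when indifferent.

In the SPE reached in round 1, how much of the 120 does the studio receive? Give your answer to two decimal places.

Round 6 (the distributor proposes): the studio gets 8 if talks fail, so the distributor offers 8 and keeps 112.
Round 5 (the studio proposes): the distributor can get 112 next round, worth 0.77 × 112 = 86.24 now. The studio offers 86.24 and keeps 120 − 86.24 = 33.76.
Round 4 (the distributor proposes): the studio can get 33.76 next round, worth 0.45 × 33.76 = 15.192 now; the distributor offers that and keeps 104.808.
Round 3 (the studio proposes): the distributor can get 104.808 next round, worth 0.77 × 104.808 = 80.70216 now. The studio offers 80.70216 and keeps 120 − 80.70216 = 39.29784.
Round 2 (the distributor proposes): the studio can get 39.29784 next round, worth 0.45 × 39.29784 = 17.684028 now; the distributor offers that and keeps 102.315972.
Round 1 (the studio proposes): the distributor can get 102.315972 next round, worth 0.77 × 102.315972 = 78.78329844 now, so the studio offers 78.78329844, keeping 41.21670156.

41.22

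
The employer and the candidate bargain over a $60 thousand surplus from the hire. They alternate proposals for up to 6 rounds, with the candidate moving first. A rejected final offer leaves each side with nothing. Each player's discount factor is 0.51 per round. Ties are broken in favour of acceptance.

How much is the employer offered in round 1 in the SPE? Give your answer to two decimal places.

20.96

Round 6 (the employer proposes): the candidate will accept anything ≥ 0, so the employer offers 0 and keeps 60.
Round 5 (the candidate proposes): the employer can get 60 next round, worth 0.51 × 60 = 30.6 now; the candidate offers that and keeps 29.4.
Round 4 (the employer proposes): the candidate can get 29.4 next round, worth 0.51 × 29.4 = 14.994 now, so the employer offers 14.994, keeping 45.006.
Round 3 (the candidate proposes): the employer can get 45.006 next round, worth 0.51 × 45.006 = 22.95306 now; the candidate offers that and keeps 37.04694.
Round 2 (the employer proposes): the candidate can get 37.04694 next round, worth 0.51 × 37.04694 = 18.8939394 now. The employer offers 18.8939394 and keeps 60 − 18.8939394 = 41.1060606.
Round 1 (the candidate proposes): the employer can get 41.1060606 next round, worth 0.51 × 41.1060606 = 20.964090906 now. The candidate offers 20.964090906 and keeps 60 − 20.964090906 = 39.035909094.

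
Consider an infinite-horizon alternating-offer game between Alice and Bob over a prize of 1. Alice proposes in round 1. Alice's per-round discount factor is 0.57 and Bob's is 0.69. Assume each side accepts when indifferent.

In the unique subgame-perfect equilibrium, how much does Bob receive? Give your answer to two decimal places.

Let x be Alice's share when Alice proposes and y be Bob's share when Bob proposes.
Bob accepts iff offered ≥ 0.69·y, so x = 1 − 0.69y. Symmetrically y = 1 − 0.57x.
Substituting: x = 1 − 0.69(1 − 0.57x), giving x(1 − 0.57·0.69) = 1(1 − 0.69).
So x = 1 × 0.31 / 0.6067 ≈ 0.5110, and Bob receives 1 − x ≈ 0.4890.

0.49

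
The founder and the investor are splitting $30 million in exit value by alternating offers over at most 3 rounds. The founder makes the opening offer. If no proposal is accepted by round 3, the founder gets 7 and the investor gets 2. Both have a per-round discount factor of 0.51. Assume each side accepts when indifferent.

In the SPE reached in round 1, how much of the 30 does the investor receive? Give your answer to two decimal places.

8.02

Solve by backward induction from round 3.
Round 3 (the founder proposes): the investor gets 2 if talks fail, so the founder offers 2 and keeps 28.
Round 2 (the investor proposes): the founder can get 28 next round, worth 0.51 × 28 = 14.28 now, so the investor offers 14.28, keeping 15.72.
Round 1 (the founder proposes): the investor can get 15.72 next round, worth 0.51 × 15.72 = 8.0172 now. The founder offers 8.0172 and keeps 30 − 8.0172 = 21.9828.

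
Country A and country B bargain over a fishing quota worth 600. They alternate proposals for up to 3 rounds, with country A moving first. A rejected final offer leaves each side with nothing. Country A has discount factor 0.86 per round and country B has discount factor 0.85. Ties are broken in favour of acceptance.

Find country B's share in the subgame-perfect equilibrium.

71.4

Work backward from the last round.
Round 3 (country A proposes): rejection yields 0 for country B; country A offers 0 and keeps 600.
Round 2 (country B proposes): country A can get 600 next round, worth 0.86 × 600 = 516 now. Country B offers 516 and keeps 600 − 516 = 84.
Round 1 (country A proposes): country B can get 84 next round, worth 0.85 × 84 = 71.4 now; country A offers that and keeps 528.6.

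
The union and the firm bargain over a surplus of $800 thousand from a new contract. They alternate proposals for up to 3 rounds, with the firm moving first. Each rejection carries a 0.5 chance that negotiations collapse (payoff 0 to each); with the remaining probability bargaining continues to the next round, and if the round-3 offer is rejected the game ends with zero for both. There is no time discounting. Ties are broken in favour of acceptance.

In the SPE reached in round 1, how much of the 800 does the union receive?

By backward induction:
Round 3 (the firm proposes): rejection yields 0 for the union; the firm offers 0 and keeps 800.
Round 2 (the union proposes): rejecting gives the firm an expected 0.5 × 800 = 400; the union offers that and keeps 400.
Round 1 (the firm proposes): rejecting gives the union an expected 0.5 × 400 = 200, so the firm offers 200, keeping 600.

200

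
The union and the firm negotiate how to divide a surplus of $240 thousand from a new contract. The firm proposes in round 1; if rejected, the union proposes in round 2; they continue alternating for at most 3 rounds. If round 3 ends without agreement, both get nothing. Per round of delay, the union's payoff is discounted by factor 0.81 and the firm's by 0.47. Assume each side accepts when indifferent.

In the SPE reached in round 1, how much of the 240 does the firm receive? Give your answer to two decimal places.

136.97

Work backward from the last round.
Round 3 (the firm proposes): the union will accept anything ≥ 0, so the firm offers 0 and keeps 240.
Round 2 (the union proposes): the firm can get 240 next round, worth 0.47 × 240 = 112.8 now; the union offers that and keeps 127.2.
Round 1 (the firm proposes): the union can get 127.2 next round, worth 0.81 × 127.2 = 103.032 now, so the firm offers 103.032, keeping 136.968.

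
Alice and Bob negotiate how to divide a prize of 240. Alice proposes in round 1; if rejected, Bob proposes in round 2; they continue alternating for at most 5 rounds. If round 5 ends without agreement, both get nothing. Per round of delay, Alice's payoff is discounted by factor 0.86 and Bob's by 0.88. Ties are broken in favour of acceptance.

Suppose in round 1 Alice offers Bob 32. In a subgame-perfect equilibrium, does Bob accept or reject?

Reject

Round 5 (Alice proposes): Bob will accept anything ≥ 0, so Alice offers 0 and keeps 240.
Round 4 (Bob proposes): Alice can get 240 next round, worth 0.86 × 240 = 206.4 now; Bob offers that and keeps 33.6.
Round 3 (Alice proposes): Bob can get 33.6 next round, worth 0.88 × 33.6 = 29.568 now. Alice offers 29.568 and keeps 240 − 29.568 = 210.432.
Round 2 (Bob proposes): Alice can get 210.432 next round, worth 0.86 × 210.432 = 180.97152 now, so Bob offers 180.97152, keeping 59.02848.
So by rejecting in round 1, Bob gets 59.02848 next round, worth 0.88 × 59.02848 = 51.9450624 now.
Offer 32 < 51.9450624, so Bob rejects.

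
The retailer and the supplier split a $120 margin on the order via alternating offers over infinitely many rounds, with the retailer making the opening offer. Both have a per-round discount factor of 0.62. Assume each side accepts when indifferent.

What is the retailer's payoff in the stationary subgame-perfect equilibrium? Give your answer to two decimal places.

74.07

Let x be the retailer's share when the retailer proposes and y be the supplier's share when the supplier proposes.
The supplier accepts iff offered ≥ 0.62·y, so x = 120 − 0.62y. Symmetrically y = 120 − 0.62x.
Substituting: x = 120 − 0.62(120 − 0.62x), giving x(1 − 0.62·0.62) = 120(1 − 0.62).
So x = 120 × 0.38 / 0.6156 ≈ 74.0741, and the supplier receives 120 − x ≈ 45.9259.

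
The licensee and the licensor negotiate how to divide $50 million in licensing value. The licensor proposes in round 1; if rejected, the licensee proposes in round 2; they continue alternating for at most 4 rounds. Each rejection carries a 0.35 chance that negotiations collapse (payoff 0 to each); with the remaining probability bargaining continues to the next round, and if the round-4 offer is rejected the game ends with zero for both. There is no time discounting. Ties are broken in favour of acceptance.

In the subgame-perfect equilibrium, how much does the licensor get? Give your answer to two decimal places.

24.89

Round 4 (the licensee proposes): rejection yields 0 for the licensor; the licensee offers 0 and keeps 50.
Round 3 (the licensor proposes): rejecting gives the licensee an expected 0.65 × 50 = 32.5; the licensor offers that and keeps 17.5.
Round 2 (the licensee proposes): rejecting gives the licensor an expected 0.65 × 17.5 = 11.375. The licensee offers 11.375 and keeps 50 − 11.375 = 38.625.
Round 1 (the licensor proposes): rejecting gives the licensee an expected 0.65 × 38.625 = 25.10625. The licensor offers 25.10625 and keeps 50 − 25.10625 = 24.89375.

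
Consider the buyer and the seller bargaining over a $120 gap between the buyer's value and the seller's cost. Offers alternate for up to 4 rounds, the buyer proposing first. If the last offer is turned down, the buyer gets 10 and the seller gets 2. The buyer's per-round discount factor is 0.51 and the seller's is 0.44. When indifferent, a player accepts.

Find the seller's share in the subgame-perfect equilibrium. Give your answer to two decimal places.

36.73

By backward induction:
Round 4 (the seller proposes): the buyer gets 10 if talks fail, so the seller offers 10 and keeps 110.
Round 3 (the buyer proposes): the seller can get 110 next round, worth 0.44 × 110 = 48.4 now. The buyer offers 48.4 and keeps 120 − 48.4 = 71.6.
Round 2 (the seller proposes): the buyer can get 71.6 next round, worth 0.51 × 71.6 = 36.516 now. The seller offers 36.516 and keeps 120 − 36.516 = 83.484.
Round 1 (the buyer proposes): the seller can get 83.484 next round, worth 0.44 × 83.484 = 36.73296 now, so the buyer offers 36.73296, keeping 83.26704.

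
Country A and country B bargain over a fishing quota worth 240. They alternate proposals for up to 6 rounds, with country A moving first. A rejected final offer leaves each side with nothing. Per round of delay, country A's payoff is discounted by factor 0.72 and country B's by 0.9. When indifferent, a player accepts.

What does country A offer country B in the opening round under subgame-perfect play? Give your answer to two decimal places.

190.37

Round 6 (country B proposes): country A will accept anything ≥ 0, so country B offers 0 and keeps 240.
Round 5 (country A proposes): country B can get 240 next round, worth 0.9 × 240 = 216 now. Country A offers 216 and keeps 240 − 216 = 24.
Round 4 (country B proposes): country A can get 24 next round, worth 0.72 × 24 = 17.28 now, so country B offers 17.28, keeping 222.72.
Round 3 (country A proposes): country B can get 222.72 next round, worth 0.9 × 222.72 = 200.448 now. Country A offers 200.448 and keeps 240 − 200.448 = 39.552.
Round 2 (country B proposes): country A can get 39.552 next round, worth 0.72 × 39.552 = 28.47744 now, so country B offers 28.47744, keeping 211.52256.
Round 1 (country A proposes): country B can get 211.52256 next round, worth 0.9 × 211.52256 = 190.370304 now. Country A offers 190.370304 and keeps 240 − 190.370304 = 49.629696.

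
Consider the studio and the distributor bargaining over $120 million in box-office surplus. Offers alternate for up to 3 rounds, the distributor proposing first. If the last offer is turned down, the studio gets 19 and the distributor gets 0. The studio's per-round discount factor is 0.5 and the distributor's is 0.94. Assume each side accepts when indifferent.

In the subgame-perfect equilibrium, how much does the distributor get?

107.47

Work backward from the last round.
Round 3 (the distributor proposes): the studio gets 19 if talks fail, so the distributor offers 19 and keeps 101.
Round 2 (the studio proposes): the distributor can get 101 next round, worth 0.94 × 101 = 94.94 now. The studio offers 94.94 and keeps 120 − 94.94 = 25.06.
Round 1 (the distributor proposes): the studio can get 25.06 next round, worth 0.5 × 25.06 = 12.53 now, so the distributor offers 12.53, keeping 107.47.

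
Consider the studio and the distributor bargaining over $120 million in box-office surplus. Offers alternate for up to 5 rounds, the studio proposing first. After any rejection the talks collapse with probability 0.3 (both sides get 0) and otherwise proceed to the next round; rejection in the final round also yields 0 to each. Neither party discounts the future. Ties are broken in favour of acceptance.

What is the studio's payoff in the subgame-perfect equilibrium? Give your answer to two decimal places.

82.45

Round 5 (the studio proposes): rejection yields 0 for the distributor; the studio offers 0 and keeps 120.
Round 4 (the distributor proposes): rejecting gives the studio an expected 0.7 × 120 = 84, so the distributor offers 84, keeping 36.
Round 3 (the studio proposes): rejecting gives the distributor an expected 0.7 × 36 = 25.2. The studio offers 25.2 and keeps 120 − 25.2 = 94.8.
Round 2 (the distributor proposes): rejecting gives the studio an expected 0.7 × 94.8 = 66.36; the distributor offers that and keeps 53.64.
Round 1 (the studio proposes): rejecting gives the distributor an expected 0.7 × 53.64 = 37.548. The studio offers 37.548 and keeps 120 − 37.548 = 82.452.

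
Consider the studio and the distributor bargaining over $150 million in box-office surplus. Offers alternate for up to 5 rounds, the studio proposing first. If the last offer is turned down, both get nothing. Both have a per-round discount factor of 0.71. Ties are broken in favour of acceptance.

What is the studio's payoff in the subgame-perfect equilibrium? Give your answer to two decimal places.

Solve by backward induction from round 5.
Round 5 (the studio proposes): rejection yields 0 for the distributor; the studio offers 0 and keeps 150.
Round 4 (the distributor proposes): the studio can get 150 next round, worth 0.71 × 150 = 106.5 now, so the distributor offers 106.5, keeping 43.5.
Round 3 (the studio proposes): the distributor can get 43.5 next round, worth 0.71 × 43.5 = 30.885 now; the studio offers that and keeps 119.115.
Round 2 (the distributor proposes): the studio can get 119.115 next round, worth 0.71 × 119.115 = 84.57165 now, so the distributor offers 84.57165, keeping 65.42835.
Round 1 (the studio proposes): the distributor can get 65.42835 next round, worth 0.71 × 65.42835 = 46.4541285 now. The studio offers 46.4541285 and keeps 150 − 46.4541285 = 103.5458715.

103.55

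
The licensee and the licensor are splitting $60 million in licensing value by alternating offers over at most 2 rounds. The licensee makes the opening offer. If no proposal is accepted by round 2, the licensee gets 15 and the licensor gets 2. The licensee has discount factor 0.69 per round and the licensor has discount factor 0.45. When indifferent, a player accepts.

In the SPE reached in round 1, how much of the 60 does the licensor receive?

Round 2 (the licensor proposes): the licensee gets 15 if talks fail, so the licensor offers 15 and keeps 45.
Round 1 (the licensee proposes): the licensor can get 45 next round, worth 0.45 × 45 = 20.25 now. The licensee offers 20.25 and keeps 60 − 20.25 = 39.75.

20.25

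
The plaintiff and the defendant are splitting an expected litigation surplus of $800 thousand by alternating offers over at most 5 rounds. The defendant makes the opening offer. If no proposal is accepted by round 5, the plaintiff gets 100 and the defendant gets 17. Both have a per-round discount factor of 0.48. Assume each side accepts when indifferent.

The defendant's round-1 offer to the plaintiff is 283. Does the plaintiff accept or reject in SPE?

Round 5 (the defendant proposes): the plaintiff gets 100 if talks fail, so the defendant offers 100 and keeps 700.
Round 4 (the plaintiff proposes): the defendant can get 700 next round, worth 0.48 × 700 = 336 now; the plaintiff offers that and keeps 464.
Round 3 (the defendant proposes): the plaintiff can get 464 next round, worth 0.48 × 464 = 222.72 now. The defendant offers 222.72 and keeps 800 − 222.72 = 577.28.
Round 2 (the plaintiff proposes): the defendant can get 577.28 next round, worth 0.48 × 577.28 = 277.0944 now, so the plaintiff offers 277.0944, keeping 522.9056.
So by rejecting in round 1, the plaintiff gets 522.9056 next round, worth 0.48 × 522.9056 = 250.994688 now.
Offer 283 ≥ 250.994688, so the plaintiff accepts.

Accept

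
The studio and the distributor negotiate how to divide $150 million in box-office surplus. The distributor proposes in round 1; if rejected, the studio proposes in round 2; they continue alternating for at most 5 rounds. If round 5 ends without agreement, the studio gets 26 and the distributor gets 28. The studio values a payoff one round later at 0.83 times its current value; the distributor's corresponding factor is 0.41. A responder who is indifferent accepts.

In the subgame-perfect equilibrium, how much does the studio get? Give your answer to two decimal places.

Round 5 (the distributor proposes): the studio gets 26 if talks fail, so the distributor offers 26 and keeps 124.
Round 4 (the studio proposes): the distributor can get 124 next round, worth 0.41 × 124 = 50.84 now; the studio offers that and keeps 99.16.
Round 3 (the distributor proposes): the studio can get 99.16 next round, worth 0.83 × 99.16 = 82.3028 now. The distributor offers 82.3028 and keeps 150 − 82.3028 = 67.6972.
Round 2 (the studio proposes): the distributor can get 67.6972 next round, worth 0.41 × 67.6972 = 27.755852 now; the studio offers that and keeps 122.244148.
Round 1 (the distributor proposes): the studio can get 122.244148 next round, worth 0.83 × 122.244148 = 101.46264284 now; the distributor offers that and keeps 48.53735716.

101.46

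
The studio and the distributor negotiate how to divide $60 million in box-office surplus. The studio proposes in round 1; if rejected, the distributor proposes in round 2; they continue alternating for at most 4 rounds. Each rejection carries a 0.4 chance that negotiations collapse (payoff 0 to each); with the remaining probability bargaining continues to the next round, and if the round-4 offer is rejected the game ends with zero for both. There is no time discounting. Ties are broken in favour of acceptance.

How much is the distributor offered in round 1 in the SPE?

27.36

By backward induction:
Round 4 (the distributor proposes): the studio will accept anything ≥ 0, so the distributor offers 0 and keeps 60.
Round 3 (the studio proposes): rejecting gives the distributor an expected 0.6 × 60 = 36, so the studio offers 36, keeping 24.
Round 2 (the distributor proposes): rejecting gives the studio an expected 0.6 × 24 = 14.4; the distributor offers that and keeps 45.6.
Round 1 (the studio proposes): rejecting gives the distributor an expected 0.6 × 45.6 = 27.36, so the studio offers 27.36, keeping 32.64.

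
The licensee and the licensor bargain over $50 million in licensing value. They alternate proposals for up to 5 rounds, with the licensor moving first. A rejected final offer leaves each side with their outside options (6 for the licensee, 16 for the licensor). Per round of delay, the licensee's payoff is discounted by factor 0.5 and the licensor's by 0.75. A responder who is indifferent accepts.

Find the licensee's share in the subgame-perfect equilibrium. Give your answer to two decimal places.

9.44

Solve by backward induction from round 5.
Round 5 (the licensor proposes): the licensee gets 6 if talks fail, so the licensor offers 6 and keeps 44.
Round 4 (the licensee proposes): the licensor can get 44 next round, worth 0.75 × 44 = 33 now. The licensee offers 33 and keeps 50 − 33 = 17.
Round 3 (the licensor proposes): the licensee can get 17 next round, worth 0.5 × 17 = 8.5 now. The licensor offers 8.5 and keeps 50 − 8.5 = 41.5.
Round 2 (the licensee proposes): the licensor can get 41.5 next round, worth 0.75 × 41.5 = 31.125 now. The licensee offers 31.125 and keeps 50 − 31.125 = 18.875.
Round 1 (the licensor proposes): the licensee can get 18.875 next round, worth 0.5 × 18.875 = 9.4375 now, so the licensor offers 9.4375, keeping 40.5625.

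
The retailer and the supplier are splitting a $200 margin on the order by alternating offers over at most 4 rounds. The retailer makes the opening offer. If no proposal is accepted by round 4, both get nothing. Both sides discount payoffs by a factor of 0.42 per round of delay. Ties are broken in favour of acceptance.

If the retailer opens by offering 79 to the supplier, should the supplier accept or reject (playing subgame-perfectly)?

Round 4 (the supplier proposes): rejection yields 0 for the retailer; the supplier offers 0 and keeps 200.
Round 3 (the retailer proposes): the supplier can get 200 next round, worth 0.42 × 200 = 84 now, so the retailer offers 84, keeping 116.
Round 2 (the supplier proposes): the retailer can get 116 next round, worth 0.42 × 116 = 48.72 now; the supplier offers that and keeps 151.28.
So by rejecting in round 1, the supplier gets 151.28 next round, worth 0.42 × 151.28 = 63.5376 now.
Offer 79 ≥ 63.5376, so the supplier accepts.

Accept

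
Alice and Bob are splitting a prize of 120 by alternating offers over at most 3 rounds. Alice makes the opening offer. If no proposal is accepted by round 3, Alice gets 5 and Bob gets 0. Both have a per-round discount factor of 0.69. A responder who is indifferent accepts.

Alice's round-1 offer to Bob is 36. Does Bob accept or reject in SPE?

Accept

Round 3 (Alice proposes): Bob will accept anything ≥ 0, so Alice offers 0 and keeps 120.
Round 2 (Bob proposes): Alice can get 120 next round, worth 0.69 × 120 = 82.8 now, so Bob offers 82.8, keeping 37.2.
So by rejecting in round 1, Bob gets 37.2 next round, worth 0.69 × 37.2 = 25.668 now.
Offer 36 ≥ 25.668, so Bob accepts.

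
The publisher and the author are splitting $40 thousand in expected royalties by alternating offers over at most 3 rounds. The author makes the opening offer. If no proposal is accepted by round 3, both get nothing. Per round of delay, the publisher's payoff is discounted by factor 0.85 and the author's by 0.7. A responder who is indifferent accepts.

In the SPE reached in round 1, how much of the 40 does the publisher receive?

10.2

Round 3 (the author proposes): rejection yields 0 for the publisher; the author offers 0 and keeps 40.
Round 2 (the publisher proposes): the author can get 40 next round, worth 0.7 × 40 = 28 now, so the publisher offers 28, keeping 12.
Round 1 (the author proposes): the publisher can get 12 next round, worth 0.85 × 12 = 10.2 now. The author offers 10.2 and keeps 40 − 10.2 = 29.8.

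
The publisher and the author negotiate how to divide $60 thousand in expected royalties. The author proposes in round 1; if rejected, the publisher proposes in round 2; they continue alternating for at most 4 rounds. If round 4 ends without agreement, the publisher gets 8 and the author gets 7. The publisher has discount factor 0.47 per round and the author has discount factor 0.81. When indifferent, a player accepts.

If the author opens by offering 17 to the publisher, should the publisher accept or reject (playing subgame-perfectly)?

Round 4 (the publisher proposes): the author gets 7 if talks fail, so the publisher offers 7 and keeps 53.
Round 3 (the author proposes): the publisher can get 53 next round, worth 0.47 × 53 = 24.91 now. The author offers 24.91 and keeps 60 − 24.91 = 35.09.
Round 2 (the publisher proposes): the author can get 35.09 next round, worth 0.81 × 35.09 = 28.4229 now, so the publisher offers 28.4229, keeping 31.5771.
So by rejecting in round 1, the publisher gets 31.5771 next round, worth 0.47 × 31.5771 = 14.841237 now.
Offer 17 ≥ 14.841237, so the publisher accepts.

Accept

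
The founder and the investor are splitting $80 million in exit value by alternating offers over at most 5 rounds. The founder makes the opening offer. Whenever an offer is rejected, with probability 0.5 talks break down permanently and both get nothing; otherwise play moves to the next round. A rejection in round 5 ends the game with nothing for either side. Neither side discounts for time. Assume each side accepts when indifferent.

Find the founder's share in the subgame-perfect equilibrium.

By backward induction:
Round 5 (the founder proposes): rejection yields 0 for the investor; the founder offers 0 and keeps 80.
Round 4 (the investor proposes): rejecting gives the founder an expected 0.5 × 80 = 40, so the investor offers 40, keeping 40.
Round 3 (the founder proposes): rejecting gives the investor an expected 0.5 × 40 = 20; the founder offers that and keeps 60.
Round 2 (the investor proposes): rejecting gives the founder an expected 0.5 × 60 = 30, so the investor offers 30, keeping 50.
Round 1 (the founder proposes): rejecting gives the investor an expected 0.5 × 50 = 25, so the founder offers 25, keeping 55.

55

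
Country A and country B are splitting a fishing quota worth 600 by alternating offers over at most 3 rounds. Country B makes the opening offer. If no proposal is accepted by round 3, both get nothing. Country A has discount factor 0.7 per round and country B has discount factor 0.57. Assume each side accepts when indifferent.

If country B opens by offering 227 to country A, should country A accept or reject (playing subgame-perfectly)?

Accept

Round 3 (country B proposes): rejection yields 0 for country A; country B offers 0 and keeps 600.
Round 2 (country A proposes): country B can get 600 next round, worth 0.57 × 600 = 342 now; country A offers that and keeps 258.
So by rejecting in round 1, country A gets 258 next round, worth 0.7 × 258 = 180.6 now.
Offer 227 ≥ 180.6, so country A accepts.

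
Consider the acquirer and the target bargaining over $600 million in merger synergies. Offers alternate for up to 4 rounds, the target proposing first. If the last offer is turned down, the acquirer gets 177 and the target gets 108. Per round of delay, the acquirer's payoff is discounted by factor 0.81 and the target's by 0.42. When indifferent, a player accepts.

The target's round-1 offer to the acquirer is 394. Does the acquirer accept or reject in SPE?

Reject

Work out the acquirer's continuation value if the offer is rejected.
Round 4 (the acquirer proposes): the target gets 108 if talks fail, so the acquirer offers 108 and keeps 492.
Round 3 (the target proposes): the acquirer can get 492 next round, worth 0.81 × 492 = 398.52 now. The target offers 398.52 and keeps 600 − 398.52 = 201.48.
Round 2 (the acquirer proposes): the target can get 201.48 next round, worth 0.42 × 201.48 = 84.6216 now. The acquirer offers 84.6216 and keeps 600 − 84.6216 = 515.3784.
So by rejecting in round 1, the acquirer gets 515.3784 next round, worth 0.81 × 515.3784 = 417.456504 now.
Offer 394 < 417.456504, so the acquirer rejects.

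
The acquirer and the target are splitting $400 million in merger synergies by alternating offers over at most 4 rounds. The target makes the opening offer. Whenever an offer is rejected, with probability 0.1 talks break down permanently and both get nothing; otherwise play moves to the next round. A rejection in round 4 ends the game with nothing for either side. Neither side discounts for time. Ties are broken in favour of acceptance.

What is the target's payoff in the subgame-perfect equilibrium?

72.4

Round 4 (the acquirer proposes): the target will accept anything ≥ 0, so the acquirer offers 0 and keeps 400.
Round 3 (the target proposes): rejecting gives the acquirer an expected 0.9 × 400 = 360. The target offers 360 and keeps 400 − 360 = 40.
Round 2 (the acquirer proposes): rejecting gives the target an expected 0.9 × 40 = 36, so the acquirer offers 36, keeping 364.
Round 1 (the target proposes): rejecting gives the acquirer an expected 0.9 × 364 = 327.6. The target offers 327.6 and keeps 400 − 327.6 = 72.4.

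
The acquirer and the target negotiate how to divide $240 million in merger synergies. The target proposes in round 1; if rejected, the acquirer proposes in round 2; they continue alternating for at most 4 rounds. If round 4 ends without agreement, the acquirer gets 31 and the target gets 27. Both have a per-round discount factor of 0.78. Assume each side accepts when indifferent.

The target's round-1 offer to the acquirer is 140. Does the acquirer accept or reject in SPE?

Reject

Work out the acquirer's continuation value if the offer is rejected.
Round 4 (the acquirer proposes): the target gets 27 if talks fail, so the acquirer offers 27 and keeps 213.
Round 3 (the target proposes): the acquirer can get 213 next round, worth 0.78 × 213 = 166.14 now, so the target offers 166.14, keeping 73.86.
Round 2 (the acquirer proposes): the target can get 73.86 next round, worth 0.78 × 73.86 = 57.6108 now; the acquirer offers that and keeps 182.3892.
So by rejecting in round 1, the acquirer gets 182.3892 next round, worth 0.78 × 182.3892 = 142.263576 now.
Offer 140 < 142.263576, so the acquirer rejects.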